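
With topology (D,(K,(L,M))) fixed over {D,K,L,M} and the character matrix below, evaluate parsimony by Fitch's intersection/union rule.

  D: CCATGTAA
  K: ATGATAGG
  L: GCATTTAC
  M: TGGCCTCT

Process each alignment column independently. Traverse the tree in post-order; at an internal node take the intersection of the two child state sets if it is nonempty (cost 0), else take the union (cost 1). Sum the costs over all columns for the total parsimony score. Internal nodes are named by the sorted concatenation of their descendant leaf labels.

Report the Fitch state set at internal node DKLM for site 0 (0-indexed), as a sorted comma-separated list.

site 0, node LM: L={G} ∪ M={T} → {G,T} (+1)
site 0, node KLM: K={A} ∪ LM={G,T} → {A,G,T} (+1)
site 0, node DKLM: D={C} ∪ KLM={A,G,T} → {A,C,G,T} (+1)
site 1, node LM: L={C} ∪ M={G} → {C,G} (+1)
site 1, node KLM: K={T} ∪ LM={C,G} → {C,G,T} (+1)
site 1, node DKLM: D={C} ∩ KLM={C,G,T} → {C} (+0)
site 2, node LM: L={A} ∪ M={G} → {A,G} (+1)
site 2, node KLM: K={G} ∩ LM={A,G} → {G} (+0)
site 2, node DKLM: D={A} ∪ KLM={G} → {A,G} (+1)
site 3, node LM: L={T} ∪ M={C} → {C,T} (+1)
site 3, node KLM: K={A} ∪ LM={C,T} → {A,C,T} (+1)
site 3, node DKLM: D={T} ∩ KLM={A,C,T} → {T} (+0)
site 4, node LM: L={T} ∪ M={C} → {C,T} (+1)
site 4, node KLM: K={T} ∩ LM={C,T} → {T} (+0)
site 4, node DKLM: D={G} ∪ KLM={T} → {G,T} (+1)
site 5, node LM: L={T} ∩ M={T} → {T} (+0)
site 5, node KLM: K={A} ∪ LM={T} → {A,T} (+1)
site 5, node DKLM: D={T} ∩ KLM={A,T} → {T} (+0)
site 6, node LM: L={A} ∪ M={C} → {A,C} (+1)
site 6, node KLM: K={G} ∪ LM={A,C} → {A,C,G} (+1)
site 6, node DKLM: D={A} ∩ KLM={A,C,G} → {A} (+0)
site 7, node LM: L={C} ∪ M={T} → {C,T} (+1)
site 7, node KLM: K={G} ∪ LM={C,T} → {C,G,T} (+1)
site 7, node DKLM: D={A} ∪ KLM={C,G,T} → {A,C,G,T} (+1)
per-site changes: [3, 2, 2, 2, 2, 1, 2, 3]; total = 17

A,C,G,T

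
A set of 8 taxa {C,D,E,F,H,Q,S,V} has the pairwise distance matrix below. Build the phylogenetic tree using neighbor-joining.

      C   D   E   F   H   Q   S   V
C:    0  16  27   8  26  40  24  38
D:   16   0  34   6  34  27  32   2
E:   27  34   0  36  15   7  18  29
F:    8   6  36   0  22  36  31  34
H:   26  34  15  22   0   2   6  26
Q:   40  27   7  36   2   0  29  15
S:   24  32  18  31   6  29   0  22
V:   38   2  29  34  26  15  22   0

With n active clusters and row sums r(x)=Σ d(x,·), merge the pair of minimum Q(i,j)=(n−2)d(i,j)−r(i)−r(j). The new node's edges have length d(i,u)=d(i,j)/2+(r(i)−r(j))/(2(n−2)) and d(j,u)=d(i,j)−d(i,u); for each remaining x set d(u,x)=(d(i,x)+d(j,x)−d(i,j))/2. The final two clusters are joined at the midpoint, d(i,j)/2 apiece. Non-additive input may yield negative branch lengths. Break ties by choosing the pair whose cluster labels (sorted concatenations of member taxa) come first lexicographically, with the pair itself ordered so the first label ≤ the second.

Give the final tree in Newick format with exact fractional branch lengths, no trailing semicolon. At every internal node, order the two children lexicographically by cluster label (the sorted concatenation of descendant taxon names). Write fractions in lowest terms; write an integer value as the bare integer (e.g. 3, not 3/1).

(((((C:39/10,F:41/10):147/16,(D:-1/4,V:9/4):149/16):71/8,S:53/8):31/8,(E:25/6,Q:17/6):6):-1/2,H:-1/2)

1. join D+V (d=2, Q=-305) ⇒ DV; edges |D|=-1/4, |V|=9/4
  updated: d(C,DV)=26, d(DV,E)=61/2, d(DV,F)=19, d(DV,H)=29, d(DV,Q)=20, d(DV,S)=26
2. join C+F (d=8, Q=-263) ⇒ CF; edges |C|=39/10, |F|=41/10
  updated: d(CF,DV)=37/2, d(CF,E)=55/2, d(CF,H)=20, d(CF,Q)=34, d(CF,S)=47/2
3. join CF+DV (d=37/2, Q=-347/2) ⇒ CDFV; edges |CF|=147/16, |DV|=149/16
  updated: d(CDFV,E)=79/4, d(CDFV,H)=61/4, d(CDFV,Q)=71/4, d(CDFV,S)=31/2
4. join E+Q (d=7, Q=-189/2) ⇒ EQ; edges |E|=25/6, |Q|=17/6
  updated: d(CDFV,EQ)=61/4, d(EQ,H)=5, d(EQ,S)=20
5. join CDFV+S (d=31/2, Q=-113/2) ⇒ CDFSV; edges |CDFV|=71/8, |S|=53/8
  updated: d(CDFSV,EQ)=79/8, d(CDFSV,H)=23/8
6. join CDFSV+EQ (d=79/8, Q=-71/4) ⇒ CDEFQSV; edges |CDFSV|=31/8, |EQ|=6
  updated: d(CDEFQSV,H)=-1
7. join CDEFQSV+H (d=-1) ⇒ CDEFHQSV; edges |CDEFQSV|=-1/2, |H|=-1/2
final tree: (((((C:39/10,F:41/10):147/16,(D:-1/4,V:9/4):149/16):71/8,S:53/8):31/8,(E:25/6,Q:17/6):6):-1/2,H:-1/2)
total length: 479/8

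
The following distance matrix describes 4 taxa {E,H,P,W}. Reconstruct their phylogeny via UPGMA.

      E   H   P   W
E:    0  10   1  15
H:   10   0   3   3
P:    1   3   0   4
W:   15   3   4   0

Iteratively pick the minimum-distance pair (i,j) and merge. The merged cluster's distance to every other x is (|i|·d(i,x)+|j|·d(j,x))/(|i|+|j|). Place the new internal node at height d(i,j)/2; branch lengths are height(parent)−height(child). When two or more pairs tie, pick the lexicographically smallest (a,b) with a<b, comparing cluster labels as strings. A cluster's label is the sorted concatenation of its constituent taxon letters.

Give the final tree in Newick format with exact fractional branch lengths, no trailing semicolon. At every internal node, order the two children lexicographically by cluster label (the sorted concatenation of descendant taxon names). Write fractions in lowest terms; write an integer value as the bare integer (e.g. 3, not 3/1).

step 1: merge (E,P) at d=1; branch lengths E→1/2, P→1/2; new cluster EP
  updated: d(EP,H)=13/2, d(EP,W)=19/2
step 2: merge (H,W) at d=3; branch lengths H→3/2, W→3/2; new cluster HW
  updated: d(EP,HW)=8
step 3: merge (EP,HW) at d=8; branch lengths EP→7/2, HW→5/2; new cluster EHPW
final tree: ((E:1/2,P:1/2):7/2,(H:3/2,W:3/2):5/2)
total length: 10

((E:1/2,P:1/2):7/2,(H:3/2,W:3/2):5/2)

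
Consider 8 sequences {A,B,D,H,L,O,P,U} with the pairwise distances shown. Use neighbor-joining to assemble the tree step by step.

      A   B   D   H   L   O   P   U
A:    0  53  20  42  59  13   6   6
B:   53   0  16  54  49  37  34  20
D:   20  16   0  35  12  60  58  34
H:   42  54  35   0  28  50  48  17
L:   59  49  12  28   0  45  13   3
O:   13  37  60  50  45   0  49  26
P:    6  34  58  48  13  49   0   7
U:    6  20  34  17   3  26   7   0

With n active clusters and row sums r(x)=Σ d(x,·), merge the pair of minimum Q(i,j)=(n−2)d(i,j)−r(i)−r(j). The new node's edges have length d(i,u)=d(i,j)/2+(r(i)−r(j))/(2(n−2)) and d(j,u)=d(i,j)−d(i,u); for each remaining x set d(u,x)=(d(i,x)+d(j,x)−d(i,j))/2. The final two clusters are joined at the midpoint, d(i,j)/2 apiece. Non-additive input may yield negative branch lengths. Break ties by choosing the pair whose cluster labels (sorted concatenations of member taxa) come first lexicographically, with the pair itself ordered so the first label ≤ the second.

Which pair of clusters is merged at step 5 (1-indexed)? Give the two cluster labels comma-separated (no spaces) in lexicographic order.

AO,BD

step 1: merge (B,D) at d=16, Q=-402; branch lengths B→31/3, D→17/3; new cluster BD
  updated: d(A,BD)=57/2, d(BD,H)=73/2, d(BD,L)=45/2, d(BD,O)=81/2, d(BD,P)=38, d(BD,U)=19
step 2: merge (A,O) at d=13, Q=-313; branch lengths A→-2/5, O→67/5; new cluster AO
  updated: d(AO,BD)=28, d(AO,H)=79/2, d(AO,L)=91/2, d(AO,P)=21, d(AO,U)=19/2
step 3: merge (L,P) at d=13, Q=-187; branch lengths L→37/8, P→67/8; new cluster LP
  updated: d(AO,LP)=107/4, d(BD,LP)=95/4, d(H,LP)=63/2, d(LP,U)=-3/2
step 4: merge (LP,U) at d=-3/2, Q=-129; branch lengths LP→16/3, U→-41/6; new cluster LPU
  updated: d(AO,LPU)=151/8, d(BD,LPU)=177/8, d(H,LPU)=25
step 5: merge (AO,BD) at d=28, Q=-117; branch lengths AO→223/16, BD→225/16; new cluster ABDO
  updated: d(ABDO,H)=24, d(ABDO,LPU)=13/2
step 6: merge (ABDO,H) at d=24, Q=-111/2; branch lengths ABDO→11/4, H→85/4; new cluster ABDHO
  updated: d(ABDHO,LPU)=15/4
step 7: merge (ABDHO,LPU) at d=15/4; branch lengths ABDHO→15/8, LPU→15/8; new cluster ABDHLOPU
final tree: ((((A:-2/5,O:67/5):223/16,(B:31/3,D:17/3):225/16):11/4,H:85/4):15/8,((L:37/8,P:67/8):16/3,U:-41/6):15/8)
total length: 385/4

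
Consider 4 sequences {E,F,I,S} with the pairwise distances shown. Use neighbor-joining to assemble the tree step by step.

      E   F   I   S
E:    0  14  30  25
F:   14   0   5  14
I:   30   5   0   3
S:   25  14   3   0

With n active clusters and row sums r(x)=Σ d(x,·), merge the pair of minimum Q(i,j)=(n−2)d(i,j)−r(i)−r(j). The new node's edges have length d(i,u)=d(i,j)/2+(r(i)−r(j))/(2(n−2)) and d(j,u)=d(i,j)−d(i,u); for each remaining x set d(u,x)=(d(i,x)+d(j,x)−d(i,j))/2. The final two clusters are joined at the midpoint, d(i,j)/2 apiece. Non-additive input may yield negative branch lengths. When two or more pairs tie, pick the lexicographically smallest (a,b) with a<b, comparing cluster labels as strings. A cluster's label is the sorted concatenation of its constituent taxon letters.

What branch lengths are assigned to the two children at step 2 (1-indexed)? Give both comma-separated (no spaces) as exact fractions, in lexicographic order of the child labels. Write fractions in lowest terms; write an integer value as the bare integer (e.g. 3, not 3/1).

iteration 1: select E,F (d=14, Q=-74); attach at lengths (16, -2); label the merged cluster EF
  updated: d(EF,I)=21/2, d(EF,S)=25/2
iteration 2: select EF,I (d=21/2, Q=-26); attach at lengths (10, 1/2); label the merged cluster EFI
  updated: d(EFI,S)=5/2
iteration 3: select EFI,S (d=5/2); attach at lengths (5/4, 5/4); label the merged cluster EFIS
final tree: (((E:16,F:-2):10,I:1/2):5/4,S:5/4)
total length: 27

10,1/2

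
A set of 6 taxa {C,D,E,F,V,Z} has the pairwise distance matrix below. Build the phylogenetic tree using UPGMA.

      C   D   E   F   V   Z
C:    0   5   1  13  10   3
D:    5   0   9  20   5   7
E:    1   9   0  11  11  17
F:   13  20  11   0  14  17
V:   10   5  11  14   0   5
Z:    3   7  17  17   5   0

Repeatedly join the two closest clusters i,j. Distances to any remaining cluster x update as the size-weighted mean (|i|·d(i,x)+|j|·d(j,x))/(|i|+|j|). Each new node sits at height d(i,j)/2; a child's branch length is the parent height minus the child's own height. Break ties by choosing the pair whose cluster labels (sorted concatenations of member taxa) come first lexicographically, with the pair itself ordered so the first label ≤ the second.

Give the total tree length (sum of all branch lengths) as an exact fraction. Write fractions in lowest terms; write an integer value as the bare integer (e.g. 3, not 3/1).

307/12

step 1: merge (C,E) at d=1; branch lengths C→1/2, E→1/2; new cluster CE
  updated: d(CE,D)=7, d(CE,F)=12, d(CE,V)=21/2, d(CE,Z)=10
step 2: merge (D,V) at d=5; branch lengths D→5/2, V→5/2; new cluster DV
  updated: d(CE,DV)=35/4, d(DV,F)=17, d(DV,Z)=6
step 3: merge (DV,Z) at d=6; branch lengths DV→1/2, Z→3; new cluster DVZ
  updated: d(CE,DVZ)=55/6, d(DVZ,F)=17
step 4: merge (CE,DVZ) at d=55/6; branch lengths CE→49/12, DVZ→19/12; new cluster CDEVZ
  updated: d(CDEVZ,F)=15
step 5: merge (CDEVZ,F) at d=15; branch lengths CDEVZ→35/12, F→15/2; new cluster CDEFVZ
final tree: (((C:1/2,E:1/2):49/12,((D:5/2,V:5/2):1/2,Z:3):19/12):35/12,F:15/2)
total length: 307/12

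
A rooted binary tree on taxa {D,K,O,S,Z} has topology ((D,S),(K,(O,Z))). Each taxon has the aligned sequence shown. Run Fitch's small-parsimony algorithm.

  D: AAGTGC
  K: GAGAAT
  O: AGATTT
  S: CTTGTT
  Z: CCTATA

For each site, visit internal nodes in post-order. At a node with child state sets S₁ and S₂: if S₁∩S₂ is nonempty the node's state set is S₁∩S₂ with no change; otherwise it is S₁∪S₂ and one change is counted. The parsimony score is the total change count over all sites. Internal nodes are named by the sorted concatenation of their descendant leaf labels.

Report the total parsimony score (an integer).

[col 0] DS: children D:{A}, S:{C} ∪→ {A,C}; cost 1
[col 0] OZ: children O:{A}, Z:{C} ∪→ {A,C}; cost 1
[col 0] KOZ: children K:{G}, OZ:{A,C} ∪→ {A,C,G}; cost 1
[col 0] DKOSZ: children DS:{A,C}, KOZ:{A,C,G} ∩→ {A,C}; cost 0
[col 1] DS: children D:{A}, S:{T} ∪→ {A,T}; cost 1
[col 1] OZ: children O:{G}, Z:{C} ∪→ {C,G}; cost 1
[col 1] KOZ: children K:{A}, OZ:{C,G} ∪→ {A,C,G}; cost 1
[col 1] DKOSZ: children DS:{A,T}, KOZ:{A,C,G} ∩→ {A}; cost 0
[col 2] DS: children D:{G}, S:{T} ∪→ {G,T}; cost 1
[col 2] OZ: children O:{A}, Z:{T} ∪→ {A,T}; cost 1
[col 2] KOZ: children K:{G}, OZ:{A,T} ∪→ {A,G,T}; cost 1
[col 2] DKOSZ: children DS:{G,T}, KOZ:{A,G,T} ∩→ {G,T}; cost 0
[col 3] DS: children D:{T}, S:{G} ∪→ {G,T}; cost 1
[col 3] OZ: children O:{T}, Z:{A} ∪→ {A,T}; cost 1
[col 3] KOZ: children K:{A}, OZ:{A,T} ∩→ {A}; cost 0
[col 3] DKOSZ: children DS:{G,T}, KOZ:{A} ∪→ {A,G,T}; cost 1
[col 4] DS: children D:{G}, S:{T} ∪→ {G,T}; cost 1
[col 4] OZ: children O:{T}, Z:{T} ∩→ {T}; cost 0
[col 4] KOZ: children K:{A}, OZ:{T} ∪→ {A,T}; cost 1
[col 4] DKOSZ: children DS:{G,T}, KOZ:{A,T} ∩→ {T}; cost 0
[col 5] DS: children D:{C}, S:{T} ∪→ {C,T}; cost 1
[col 5] OZ: children O:{T}, Z:{A} ∪→ {A,T}; cost 1
[col 5] KOZ: children K:{T}, OZ:{A,T} ∩→ {T}; cost 0
[col 5] DKOSZ: children DS:{C,T}, KOZ:{T} ∩→ {T}; cost 0
per-site changes: [3, 3, 3, 3, 2, 2]; total = 16

16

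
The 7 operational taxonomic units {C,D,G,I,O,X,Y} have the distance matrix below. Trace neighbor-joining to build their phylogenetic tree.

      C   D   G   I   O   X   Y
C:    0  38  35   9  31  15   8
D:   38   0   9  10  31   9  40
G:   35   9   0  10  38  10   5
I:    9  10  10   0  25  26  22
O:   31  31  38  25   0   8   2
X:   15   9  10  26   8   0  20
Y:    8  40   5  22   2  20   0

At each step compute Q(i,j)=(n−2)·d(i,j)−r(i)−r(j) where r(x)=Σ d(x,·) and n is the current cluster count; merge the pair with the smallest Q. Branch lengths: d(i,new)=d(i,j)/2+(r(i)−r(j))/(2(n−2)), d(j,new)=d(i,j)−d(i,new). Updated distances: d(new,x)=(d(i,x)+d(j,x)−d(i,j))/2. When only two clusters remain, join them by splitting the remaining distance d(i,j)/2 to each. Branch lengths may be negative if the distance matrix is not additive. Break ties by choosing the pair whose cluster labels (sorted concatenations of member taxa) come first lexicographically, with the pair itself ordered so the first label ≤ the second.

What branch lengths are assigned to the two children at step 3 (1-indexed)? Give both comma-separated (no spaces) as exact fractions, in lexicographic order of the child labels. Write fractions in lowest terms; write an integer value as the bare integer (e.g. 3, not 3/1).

1. join O+Y (d=2, Q=-222) ⇒ OY; edges |O|=24/5, |Y|=-14/5
  updated: d(C,OY)=37/2, d(D,OY)=69/2, d(G,OY)=41/2, d(I,OY)=45/2, d(OY,X)=13
2. join C+I (d=9, Q=-157) ⇒ CI; edges |C|=37/4, |I|=-1/4
  updated: d(CI,D)=39/2, d(CI,G)=18, d(CI,OY)=16, d(CI,X)=16
3. join CI+OY (d=16, Q=-211/2) ⇒ CIOY; edges |CI|=67/12, |OY|=125/12
  updated: d(CIOY,D)=19, d(CIOY,G)=45/4, d(CIOY,X)=13/2
4. join CIOY+X (d=13/2, Q=-197/4) ⇒ CIOXY; edges |CIOY|=97/16, |X|=7/16
  updated: d(CIOXY,D)=43/4, d(CIOXY,G)=59/8
5. join CIOXY+D (d=43/4, Q=-217/8) ⇒ CDIOXY; edges |CIOXY|=73/16, |D|=99/16
  updated: d(CDIOXY,G)=45/16
6. join CDIOXY+G (d=45/16) ⇒ CDGIOXY; edges |CDIOXY|=45/32, |G|=45/32
final tree: (((((C:37/4,I:-1/4):67/12,(O:24/5,Y:-14/5):125/12):97/16,X:7/16):73/16,D:99/16):45/32,G:45/32)
total length: 753/16

67/12,125/12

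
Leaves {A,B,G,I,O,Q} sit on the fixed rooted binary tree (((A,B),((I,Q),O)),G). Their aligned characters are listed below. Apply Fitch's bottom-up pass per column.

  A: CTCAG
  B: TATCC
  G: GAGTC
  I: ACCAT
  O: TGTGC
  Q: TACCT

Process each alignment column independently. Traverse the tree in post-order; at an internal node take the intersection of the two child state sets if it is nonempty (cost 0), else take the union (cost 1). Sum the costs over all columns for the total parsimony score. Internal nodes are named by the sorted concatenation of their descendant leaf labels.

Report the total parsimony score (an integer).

15

[col 0] AB: children A:{C}, B:{T} ∪→ {C,T}; cost 1
[col 0] IQ: children I:{A}, Q:{T} ∪→ {A,T}; cost 1
[col 0] IOQ: children IQ:{A,T}, O:{T} ∩→ {T}; cost 0
[col 0] ABIOQ: children AB:{C,T}, IOQ:{T} ∩→ {T}; cost 0
[col 0] ABGIOQ: children ABIOQ:{T}, G:{G} ∪→ {G,T}; cost 1
[col 1] AB: children A:{T}, B:{A} ∪→ {A,T}; cost 1
[col 1] IQ: children I:{C}, Q:{A} ∪→ {A,C}; cost 1
[col 1] IOQ: children IQ:{A,C}, O:{G} ∪→ {A,C,G}; cost 1
[col 1] ABIOQ: children AB:{A,T}, IOQ:{A,C,G} ∩→ {A}; cost 0
[col 1] ABGIOQ: children ABIOQ:{A}, G:{A} ∩→ {A}; cost 0
[col 2] AB: children A:{C}, B:{T} ∪→ {C,T}; cost 1
[col 2] IQ: children I:{C}, Q:{C} ∩→ {C}; cost 0
[col 2] IOQ: children IQ:{C}, O:{T} ∪→ {C,T}; cost 1
[col 2] ABIOQ: children AB:{C,T}, IOQ:{C,T} ∩→ {C,T}; cost 0
[col 2] ABGIOQ: children ABIOQ:{C,T}, G:{G} ∪→ {C,G,T}; cost 1
[col 3] AB: children A:{A}, B:{C} ∪→ {A,C}; cost 1
[col 3] IQ: children I:{A}, Q:{C} ∪→ {A,C}; cost 1
[col 3] IOQ: children IQ:{A,C}, O:{G} ∪→ {A,C,G}; cost 1
[col 3] ABIOQ: children AB:{A,C}, IOQ:{A,C,G} ∩→ {A,C}; cost 0
[col 3] ABGIOQ: children ABIOQ:{A,C}, G:{T} ∪→ {A,C,T}; cost 1
[col 4] AB: children A:{G}, B:{C} ∪→ {C,G}; cost 1
[col 4] IQ: children I:{T}, Q:{T} ∩→ {T}; cost 0
[col 4] IOQ: children IQ:{T}, O:{C} ∪→ {C,T}; cost 1
[col 4] ABIOQ: children AB:{C,G}, IOQ:{C,T} ∩→ {C}; cost 0
[col 4] ABGIOQ: children ABIOQ:{C}, G:{C} ∩→ {C}; cost 0
per-site changes: [3, 3, 3, 4, 2]; total = 15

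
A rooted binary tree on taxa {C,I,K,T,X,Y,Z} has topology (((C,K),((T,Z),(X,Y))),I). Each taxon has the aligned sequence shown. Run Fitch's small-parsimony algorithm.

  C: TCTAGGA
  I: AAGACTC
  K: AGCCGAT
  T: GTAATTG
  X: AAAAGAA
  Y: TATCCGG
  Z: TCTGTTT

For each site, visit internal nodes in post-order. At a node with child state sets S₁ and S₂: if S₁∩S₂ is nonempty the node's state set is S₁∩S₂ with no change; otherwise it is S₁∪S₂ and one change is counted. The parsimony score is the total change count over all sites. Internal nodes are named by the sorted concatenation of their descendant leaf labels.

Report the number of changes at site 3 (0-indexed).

[col 0] CK: children C:{T}, K:{A} ∪→ {A,T}; cost 1
[col 0] TZ: children T:{G}, Z:{T} ∪→ {G,T}; cost 1
[col 0] XY: children X:{A}, Y:{T} ∪→ {A,T}; cost 1
[col 0] TXYZ: children TZ:{G,T}, XY:{A,T} ∩→ {T}; cost 0
[col 0] CKTXYZ: children CK:{A,T}, TXYZ:{T} ∩→ {T}; cost 0
[col 0] CIKTXYZ: children CKTXYZ:{T}, I:{A} ∪→ {A,T}; cost 1
[col 1] CK: children C:{C}, K:{G} ∪→ {C,G}; cost 1
[col 1] TZ: children T:{T}, Z:{C} ∪→ {C,T}; cost 1
[col 1] XY: children X:{A}, Y:{A} ∩→ {A}; cost 0
[col 1] TXYZ: children TZ:{C,T}, XY:{A} ∪→ {A,C,T}; cost 1
[col 1] CKTXYZ: children CK:{C,G}, TXYZ:{A,C,T} ∩→ {C}; cost 0
[col 1] CIKTXYZ: children CKTXYZ:{C}, I:{A} ∪→ {A,C}; cost 1
[col 2] CK: children C:{T}, K:{C} ∪→ {C,T}; cost 1
[col 2] TZ: children T:{A}, Z:{T} ∪→ {A,T}; cost 1
[col 2] XY: children X:{A}, Y:{T} ∪→ {A,T}; cost 1
[col 2] TXYZ: children TZ:{A,T}, XY:{A,T} ∩→ {A,T}; cost 0
[col 2] CKTXYZ: children CK:{C,T}, TXYZ:{A,T} ∩→ {T}; cost 0
[col 2] CIKTXYZ: children CKTXYZ:{T}, I:{G} ∪→ {G,T}; cost 1
[col 3] CK: children C:{A}, K:{C} ∪→ {A,C}; cost 1
[col 3] TZ: children T:{A}, Z:{G} ∪→ {A,G}; cost 1
[col 3] XY: children X:{A}, Y:{C} ∪→ {A,C}; cost 1
[col 3] TXYZ: children TZ:{A,G}, XY:{A,C} ∩→ {A}; cost 0
[col 3] CKTXYZ: children CK:{A,C}, TXYZ:{A} ∩→ {A}; cost 0
[col 3] CIKTXYZ: children CKTXYZ:{A}, I:{A} ∩→ {A}; cost 0
[col 4] CK: children C:{G}, K:{G} ∩→ {G}; cost 0
[col 4] TZ: children T:{T}, Z:{T} ∩→ {T}; cost 0
[col 4] XY: children X:{G}, Y:{C} ∪→ {C,G}; cost 1
[col 4] TXYZ: children TZ:{T}, XY:{C,G} ∪→ {C,G,T}; cost 1
[col 4] CKTXYZ: children CK:{G}, TXYZ:{C,G,T} ∩→ {G}; cost 0
[col 4] CIKTXYZ: children CKTXYZ:{G}, I:{C} ∪→ {C,G}; cost 1
[col 5] CK: children C:{G}, K:{A} ∪→ {A,G}; cost 1
[col 5] TZ: children T:{T}, Z:{T} ∩→ {T}; cost 0
[col 5] XY: children X:{A}, Y:{G} ∪→ {A,G}; cost 1
[col 5] TXYZ: children TZ:{T}, XY:{A,G} ∪→ {A,G,T}; cost 1
[col 5] CKTXYZ: children CK:{A,G}, TXYZ:{A,G,T} ∩→ {A,G}; cost 0
[col 5] CIKTXYZ: children CKTXYZ:{A,G}, I:{T} ∪→ {A,G,T}; cost 1
[col 6] CK: children C:{A}, K:{T} ∪→ {A,T}; cost 1
[col 6] TZ: children T:{G}, Z:{T} ∪→ {G,T}; cost 1
[col 6] XY: children X:{A}, Y:{G} ∪→ {A,G}; cost 1
[col 6] TXYZ: children TZ:{G,T}, XY:{A,G} ∩→ {G}; cost 0
[col 6] CKTXYZ: children CK:{A,T}, TXYZ:{G} ∪→ {A,G,T}; cost 1
[col 6] CIKTXYZ: children CKTXYZ:{A,G,T}, I:{C} ∪→ {A,C,G,T}; cost 1
per-site changes: [4, 4, 4, 3, 3, 4, 5]; total = 27

3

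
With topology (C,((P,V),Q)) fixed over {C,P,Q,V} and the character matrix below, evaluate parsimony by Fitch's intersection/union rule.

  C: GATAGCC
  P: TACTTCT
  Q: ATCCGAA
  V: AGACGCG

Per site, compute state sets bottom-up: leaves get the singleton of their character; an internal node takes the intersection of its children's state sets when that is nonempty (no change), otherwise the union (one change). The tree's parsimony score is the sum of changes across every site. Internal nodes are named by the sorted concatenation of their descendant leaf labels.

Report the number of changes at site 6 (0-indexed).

3

[col 0] PV: children P:{T}, V:{A} ∪→ {A,T}; cost 1
[col 0] PQV: children PV:{A,T}, Q:{A} ∩→ {A}; cost 0
[col 0] CPQV: children C:{G}, PQV:{A} ∪→ {A,G}; cost 1
[col 1] PV: children P:{A}, V:{G} ∪→ {A,G}; cost 1
[col 1] PQV: children PV:{A,G}, Q:{T} ∪→ {A,G,T}; cost 1
[col 1] CPQV: children C:{A}, PQV:{A,G,T} ∩→ {A}; cost 0
[col 2] PV: children P:{C}, V:{A} ∪→ {A,C}; cost 1
[col 2] PQV: children PV:{A,C}, Q:{C} ∩→ {C}; cost 0
[col 2] CPQV: children C:{T}, PQV:{C} ∪→ {C,T}; cost 1
[col 3] PV: children P:{T}, V:{C} ∪→ {C,T}; cost 1
[col 3] PQV: children PV:{C,T}, Q:{C} ∩→ {C}; cost 0
[col 3] CPQV: children C:{A}, PQV:{C} ∪→ {A,C}; cost 1
[col 4] PV: children P:{T}, V:{G} ∪→ {G,T}; cost 1
[col 4] PQV: children PV:{G,T}, Q:{G} ∩→ {G}; cost 0
[col 4] CPQV: children C:{G}, PQV:{G} ∩→ {G}; cost 0
[col 5] PV: children P:{C}, V:{C} ∩→ {C}; cost 0
[col 5] PQV: children PV:{C}, Q:{A} ∪→ {A,C}; cost 1
[col 5] CPQV: children C:{C}, PQV:{A,C} ∩→ {C}; cost 0
[col 6] PV: children P:{T}, V:{G} ∪→ {G,T}; cost 1
[col 6] PQV: children PV:{G,T}, Q:{A} ∪→ {A,G,T}; cost 1
[col 6] CPQV: children C:{C}, PQV:{A,G,T} ∪→ {A,C,G,T}; cost 1
per-site changes: [2, 2, 2, 2, 1, 1, 3]; total = 13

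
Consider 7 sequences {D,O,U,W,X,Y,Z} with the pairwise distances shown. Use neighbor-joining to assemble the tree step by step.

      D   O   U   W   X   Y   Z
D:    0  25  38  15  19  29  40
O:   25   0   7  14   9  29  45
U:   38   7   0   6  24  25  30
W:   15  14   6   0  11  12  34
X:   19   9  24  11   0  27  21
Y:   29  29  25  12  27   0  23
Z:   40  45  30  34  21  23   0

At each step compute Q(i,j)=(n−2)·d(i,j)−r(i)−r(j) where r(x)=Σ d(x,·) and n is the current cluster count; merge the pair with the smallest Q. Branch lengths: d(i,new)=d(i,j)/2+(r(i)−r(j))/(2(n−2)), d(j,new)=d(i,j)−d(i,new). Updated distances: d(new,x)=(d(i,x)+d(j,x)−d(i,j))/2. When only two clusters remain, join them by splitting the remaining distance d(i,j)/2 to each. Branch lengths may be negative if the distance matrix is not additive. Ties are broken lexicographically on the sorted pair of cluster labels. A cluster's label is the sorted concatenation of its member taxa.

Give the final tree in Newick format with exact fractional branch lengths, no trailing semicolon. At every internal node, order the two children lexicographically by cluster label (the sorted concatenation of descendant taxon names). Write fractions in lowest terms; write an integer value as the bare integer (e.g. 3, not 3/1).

(((D:29/2,X:9/2):9/16,((O:17/5,U:18/5):161/24,W:-5/24):55/16):123/32,(Y:109/16,Z:259/16):123/32)

step 1: merge (O,U) at d=7, Q=-224; branch lengths O→17/5, U→18/5; new cluster OU
  updated: d(D,OU)=28, d(OU,W)=13/2, d(OU,X)=13, d(OU,Y)=47/2, d(OU,Z)=34
step 2: merge (Y,Z) at d=23, Q=-349/2; branch lengths Y→109/16, Z→259/16; new cluster YZ
  updated: d(D,YZ)=23, d(OU,YZ)=69/4, d(W,YZ)=23/2, d(X,YZ)=25/2
step 3: merge (OU,W) at d=13/2, Q=-357/4; branch lengths OU→161/24, W→-5/24; new cluster OUW
  updated: d(D,OUW)=73/4, d(OUW,X)=35/4, d(OUW,YZ)=89/8
step 4: merge (D,X) at d=19, Q=-125/2; branch lengths D→29/2, X→9/2; new cluster DX
  updated: d(DX,OUW)=4, d(DX,YZ)=33/4
step 5: merge (DX,OUW) at d=4, Q=-187/8; branch lengths DX→9/16, OUW→55/16; new cluster DOUWX
  updated: d(DOUWX,YZ)=123/16
step 6: merge (DOUWX,YZ) at d=123/16; branch lengths DOUWX→123/32, YZ→123/32; new cluster DOUWXYZ
final tree: (((D:29/2,X:9/2):9/16,((O:17/5,U:18/5):161/24,W:-5/24):55/16):123/32,(Y:109/16,Z:259/16):123/32)
total length: 1075/16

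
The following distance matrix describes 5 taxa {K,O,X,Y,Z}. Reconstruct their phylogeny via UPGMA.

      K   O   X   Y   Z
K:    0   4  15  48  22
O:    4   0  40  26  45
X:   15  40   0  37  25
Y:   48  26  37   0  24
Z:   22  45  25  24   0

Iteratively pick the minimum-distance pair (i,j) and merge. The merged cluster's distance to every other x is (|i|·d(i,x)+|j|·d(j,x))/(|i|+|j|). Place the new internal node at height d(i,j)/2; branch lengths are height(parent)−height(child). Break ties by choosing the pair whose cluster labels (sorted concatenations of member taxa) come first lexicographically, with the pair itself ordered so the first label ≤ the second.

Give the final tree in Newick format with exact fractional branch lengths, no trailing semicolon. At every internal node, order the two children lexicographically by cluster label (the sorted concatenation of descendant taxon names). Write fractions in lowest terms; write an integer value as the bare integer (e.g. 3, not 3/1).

1. join K+O (d=4) ⇒ KO; edges |K|=2, |O|=2
  updated: d(KO,X)=55/2, d(KO,Y)=37, d(KO,Z)=67/2
2. join Y+Z (d=24) ⇒ YZ; edges |Y|=12, |Z|=12
  updated: d(KO,YZ)=141/4, d(X,YZ)=31
3. join KO+X (d=55/2) ⇒ KOX; edges |KO|=47/4, |X|=55/4
  updated: d(KOX,YZ)=203/6
4. join KOX+YZ (d=203/6) ⇒ KOXYZ; edges |KOX|=19/6, |YZ|=59/12
final tree: (((K:2,O:2):47/4,X:55/4):19/6,(Y:12,Z:12):59/12)
total length: 739/12

(((K:2,O:2):47/4,X:55/4):19/6,(Y:12,Z:12):59/12)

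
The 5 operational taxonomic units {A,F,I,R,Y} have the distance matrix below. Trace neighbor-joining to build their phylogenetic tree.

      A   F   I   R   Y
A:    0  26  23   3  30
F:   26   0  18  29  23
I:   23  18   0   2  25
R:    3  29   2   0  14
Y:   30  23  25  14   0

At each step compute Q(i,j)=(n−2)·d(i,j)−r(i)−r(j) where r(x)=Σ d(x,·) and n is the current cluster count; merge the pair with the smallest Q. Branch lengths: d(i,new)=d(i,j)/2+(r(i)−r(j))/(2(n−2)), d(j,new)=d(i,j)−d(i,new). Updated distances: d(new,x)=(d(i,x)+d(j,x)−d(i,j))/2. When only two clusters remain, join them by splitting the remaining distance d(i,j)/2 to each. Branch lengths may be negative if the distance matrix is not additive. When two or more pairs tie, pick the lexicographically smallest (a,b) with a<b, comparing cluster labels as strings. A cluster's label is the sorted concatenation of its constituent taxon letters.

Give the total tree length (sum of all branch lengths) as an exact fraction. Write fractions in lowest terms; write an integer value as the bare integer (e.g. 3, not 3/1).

step 1: merge (A,R) at d=3, Q=-121; branch lengths A→43/6, R→-25/6; new cluster AR
  updated: d(AR,F)=26, d(AR,I)=11, d(AR,Y)=41/2
step 2: merge (AR,I) at d=11, Q=-179/2; branch lengths AR→51/8, I→37/8; new cluster AIR
  updated: d(AIR,F)=33/2, d(AIR,Y)=69/4
step 3: merge (AIR,F) at d=33/2, Q=-227/4; branch lengths AIR→43/8, F→89/8; new cluster AFIR
  updated: d(AFIR,Y)=95/8
step 4: merge (AFIR,Y) at d=95/8; branch lengths AFIR→95/16, Y→95/16; new cluster AFIRY
final tree: ((((A:43/6,R:-25/6):51/8,I:37/8):43/8,F:89/8):95/16,Y:95/16)
total length: 339/8

339/8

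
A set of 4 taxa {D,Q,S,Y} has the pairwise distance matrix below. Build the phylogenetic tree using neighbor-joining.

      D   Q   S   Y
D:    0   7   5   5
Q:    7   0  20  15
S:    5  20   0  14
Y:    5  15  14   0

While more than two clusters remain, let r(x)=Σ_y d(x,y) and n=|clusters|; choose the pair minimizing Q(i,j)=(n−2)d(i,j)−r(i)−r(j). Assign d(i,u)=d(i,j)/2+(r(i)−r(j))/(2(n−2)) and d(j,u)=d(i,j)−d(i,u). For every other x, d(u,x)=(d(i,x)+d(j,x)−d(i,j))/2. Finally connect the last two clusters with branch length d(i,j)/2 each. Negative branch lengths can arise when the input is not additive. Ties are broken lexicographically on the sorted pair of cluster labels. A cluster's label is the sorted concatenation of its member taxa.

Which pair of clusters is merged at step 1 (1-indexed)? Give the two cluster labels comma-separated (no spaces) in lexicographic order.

1. join D+S (d=5, Q=-46) ⇒ DS; edges |D|=-3, |S|=8
  updated: d(DS,Q)=11, d(DS,Y)=7
2. join DS+Q (d=11, Q=-33) ⇒ DQS; edges |DS|=3/2, |Q|=19/2
  updated: d(DQS,Y)=11/2
3. join DQS+Y (d=11/2) ⇒ DQSY; edges |DQS|=11/4, |Y|=11/4
final tree: (((D:-3,S:8):3/2,Q:19/2):11/4,Y:11/4)
total length: 43/2

D,S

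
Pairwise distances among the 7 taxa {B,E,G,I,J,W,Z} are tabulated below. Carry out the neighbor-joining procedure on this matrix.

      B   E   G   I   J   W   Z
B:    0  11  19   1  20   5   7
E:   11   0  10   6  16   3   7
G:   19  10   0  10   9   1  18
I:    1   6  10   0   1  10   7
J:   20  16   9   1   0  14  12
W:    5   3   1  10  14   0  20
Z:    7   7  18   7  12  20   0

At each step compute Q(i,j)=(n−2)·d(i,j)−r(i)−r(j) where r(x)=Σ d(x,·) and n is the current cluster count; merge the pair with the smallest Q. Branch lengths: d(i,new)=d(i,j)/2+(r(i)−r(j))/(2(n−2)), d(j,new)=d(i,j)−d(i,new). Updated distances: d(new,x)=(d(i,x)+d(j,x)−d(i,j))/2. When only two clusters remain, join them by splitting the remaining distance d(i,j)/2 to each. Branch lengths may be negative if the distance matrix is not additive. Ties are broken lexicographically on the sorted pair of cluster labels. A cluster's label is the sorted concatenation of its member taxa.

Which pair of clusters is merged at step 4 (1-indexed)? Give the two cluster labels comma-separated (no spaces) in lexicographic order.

B,Z

iteration 1: select G,W (d=1, Q=-115); attach at lengths (19/10, -9/10); label the merged cluster GW
  updated: d(B,GW)=23/2, d(E,GW)=6, d(GW,I)=19/2, d(GW,J)=11, d(GW,Z)=37/2
iteration 2: select I,J (d=1, Q=-161/2); attach at lengths (-63/16, 79/16); label the merged cluster IJ
  updated: d(B,IJ)=10, d(E,IJ)=21/2, d(GW,IJ)=39/4, d(IJ,Z)=9
iteration 3: select E,GW (d=6, Q=-249/4); attach at lengths (9/8, 39/8); label the merged cluster EGW
  updated: d(B,EGW)=33/4, d(EGW,IJ)=57/8, d(EGW,Z)=39/4
iteration 4: select B,Z (d=7, Q=-37); attach at lengths (27/8, 29/8); label the merged cluster BZ
  updated: d(BZ,EGW)=11/2, d(BZ,IJ)=6
iteration 5: select BZ,EGW (d=11/2, Q=-149/8); attach at lengths (35/16, 53/16); label the merged cluster BEGWZ
  updated: d(BEGWZ,IJ)=61/16
iteration 6: select BEGWZ,IJ (d=61/16); attach at lengths (61/32, 61/32); label the merged cluster BEGIJWZ
final tree: (((B:27/8,Z:29/8):35/16,(E:9/8,(G:19/10,W:-9/10):39/8):53/16):61/32,(I:-63/16,J:79/16):61/32)
total length: 389/16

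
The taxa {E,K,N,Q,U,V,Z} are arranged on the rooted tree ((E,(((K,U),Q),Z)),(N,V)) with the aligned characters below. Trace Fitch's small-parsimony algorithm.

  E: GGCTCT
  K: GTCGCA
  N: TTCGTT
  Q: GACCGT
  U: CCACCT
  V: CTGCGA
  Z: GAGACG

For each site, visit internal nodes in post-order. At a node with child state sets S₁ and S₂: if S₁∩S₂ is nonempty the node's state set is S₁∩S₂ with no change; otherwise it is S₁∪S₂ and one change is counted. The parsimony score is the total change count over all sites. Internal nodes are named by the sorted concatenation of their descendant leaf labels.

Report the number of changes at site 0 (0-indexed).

3

site 0, node KU: K={G} ∪ U={C} → {C,G} (+1)
site 0, node KQU: KU={C,G} ∩ Q={G} → {G} (+0)
site 0, node KQUZ: KQU={G} ∩ Z={G} → {G} (+0)
site 0, node EKQUZ: E={G} ∩ KQUZ={G} → {G} (+0)
site 0, node NV: N={T} ∪ V={C} → {C,T} (+1)
site 0, node EKNQUVZ: EKQUZ={G} ∪ NV={C,T} → {C,G,T} (+1)
site 1, node KU: K={T} ∪ U={C} → {C,T} (+1)
site 1, node KQU: KU={C,T} ∪ Q={A} → {A,C,T} (+1)
site 1, node KQUZ: KQU={A,C,T} ∩ Z={A} → {A} (+0)
site 1, node EKQUZ: E={G} ∪ KQUZ={A} → {A,G} (+1)
site 1, node NV: N={T} ∩ V={T} → {T} (+0)
site 1, node EKNQUVZ: EKQUZ={A,G} ∪ NV={T} → {A,G,T} (+1)
site 2, node KU: K={C} ∪ U={A} → {A,C} (+1)
site 2, node KQU: KU={A,C} ∩ Q={C} → {C} (+0)
site 2, node KQUZ: KQU={C} ∪ Z={G} → {C,G} (+1)
site 2, node EKQUZ: E={C} ∩ KQUZ={C,G} → {C} (+0)
site 2, node NV: N={C} ∪ V={G} → {C,G} (+1)
site 2, node EKNQUVZ: EKQUZ={C} ∩ NV={C,G} → {C} (+0)
site 3, node KU: K={G} ∪ U={C} → {C,G} (+1)
site 3, node KQU: KU={C,G} ∩ Q={C} → {C} (+0)
site 3, node KQUZ: KQU={C} ∪ Z={A} → {A,C} (+1)
site 3, node EKQUZ: E={T} ∪ KQUZ={A,C} → {A,C,T} (+1)
site 3, node NV: N={G} ∪ V={C} → {C,G} (+1)
site 3, node EKNQUVZ: EKQUZ={A,C,T} ∩ NV={C,G} → {C} (+0)
site 4, node KU: K={C} ∩ U={C} → {C} (+0)
site 4, node KQU: KU={C} ∪ Q={G} → {C,G} (+1)
site 4, node KQUZ: KQU={C,G} ∩ Z={C} → {C} (+0)
site 4, node EKQUZ: E={C} ∩ KQUZ={C} → {C} (+0)
site 4, node NV: N={T} ∪ V={G} → {G,T} (+1)
site 4, node EKNQUVZ: EKQUZ={C} ∪ NV={G,T} → {C,G,T} (+1)
site 5, node KU: K={A} ∪ U={T} → {A,T} (+1)
site 5, node KQU: KU={A,T} ∩ Q={T} → {T} (+0)
site 5, node KQUZ: KQU={T} ∪ Z={G} → {G,T} (+1)
site 5, node EKQUZ: E={T} ∩ KQUZ={G,T} → {T} (+0)
site 5, node NV: N={T} ∪ V={A} → {A,T} (+1)
site 5, node EKNQUVZ: EKQUZ={T} ∩ NV={A,T} → {T} (+0)
per-site changes: [3, 4, 3, 4, 3, 3]; total = 20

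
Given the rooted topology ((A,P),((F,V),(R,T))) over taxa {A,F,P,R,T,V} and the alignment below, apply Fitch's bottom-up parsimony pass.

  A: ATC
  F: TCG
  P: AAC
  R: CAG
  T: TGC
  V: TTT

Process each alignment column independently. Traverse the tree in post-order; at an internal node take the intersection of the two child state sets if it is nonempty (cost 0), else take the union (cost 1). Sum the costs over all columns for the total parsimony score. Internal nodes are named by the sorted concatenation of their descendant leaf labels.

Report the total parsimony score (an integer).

9

AP@0: {A} ∩ {A} = {A} (intersection, +0)
FV@0: {T} ∩ {T} = {T} (intersection, +0)
RT@0: {C} ∪ {T} = {C,T} (union, +1)
FRTV@0: {T} ∩ {C,T} = {T} (intersection, +0)
AFPRTV@0: {A} ∪ {T} = {A,T} (union, +1)
AP@1: {T} ∪ {A} = {A,T} (union, +1)
FV@1: {C} ∪ {T} = {C,T} (union, +1)
RT@1: {A} ∪ {G} = {A,G} (union, +1)
FRTV@1: {C,T} ∪ {A,G} = {A,C,G,T} (union, +1)
AFPRTV@1: {A,T} ∩ {A,C,G,T} = {A,T} (intersection, +0)
AP@2: {C} ∩ {C} = {C} (intersection, +0)
FV@2: {G} ∪ {T} = {G,T} (union, +1)
RT@2: {G} ∪ {C} = {C,G} (union, +1)
FRTV@2: {G,T} ∩ {C,G} = {G} (intersection, +0)
AFPRTV@2: {C} ∪ {G} = {C,G} (union, +1)
per-site changes: [2, 4, 3]; total = 9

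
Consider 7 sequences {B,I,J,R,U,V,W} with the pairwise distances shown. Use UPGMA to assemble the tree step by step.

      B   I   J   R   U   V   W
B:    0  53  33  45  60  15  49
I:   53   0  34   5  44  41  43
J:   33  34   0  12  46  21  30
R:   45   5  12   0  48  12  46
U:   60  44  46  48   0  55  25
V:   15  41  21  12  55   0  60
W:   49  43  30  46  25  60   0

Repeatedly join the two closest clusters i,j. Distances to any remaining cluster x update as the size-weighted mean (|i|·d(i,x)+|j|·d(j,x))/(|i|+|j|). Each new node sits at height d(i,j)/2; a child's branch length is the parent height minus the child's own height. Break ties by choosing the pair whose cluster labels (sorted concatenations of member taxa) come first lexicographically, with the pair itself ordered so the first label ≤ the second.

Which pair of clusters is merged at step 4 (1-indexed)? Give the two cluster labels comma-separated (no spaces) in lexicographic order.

U,W

iteration 1: select I,R (d=5); attach at lengths (5/2, 5/2); label the merged cluster IR
  updated: d(B,IR)=49, d(IR,J)=23, d(IR,U)=46, d(IR,V)=53/2, d(IR,W)=89/2
iteration 2: select B,V (d=15); attach at lengths (15/2, 15/2); label the merged cluster BV
  updated: d(BV,IR)=151/4, d(BV,J)=27, d(BV,U)=115/2, d(BV,W)=109/2
iteration 3: select IR,J (d=23); attach at lengths (9, 23/2); label the merged cluster IJR
  updated: d(BV,IJR)=205/6, d(IJR,U)=46, d(IJR,W)=119/3
iteration 4: select U,W (d=25); attach at lengths (25/2, 25/2); label the merged cluster UW
  updated: d(BV,UW)=56, d(IJR,UW)=257/6
iteration 5: select BV,IJR (d=205/6); attach at lengths (115/12, 67/12); label the merged cluster BIJRV
  updated: d(BIJRV,UW)=481/10
iteration 6: select BIJRV,UW (d=481/10); attach at lengths (209/30, 231/20); label the merged cluster BIJRUVW
final tree: (((B:15/2,V:15/2):115/12,((I:5/2,R:5/2):9,J:23/2):67/12):209/30,(U:25/2,W:25/2):231/20)
total length: 5951/60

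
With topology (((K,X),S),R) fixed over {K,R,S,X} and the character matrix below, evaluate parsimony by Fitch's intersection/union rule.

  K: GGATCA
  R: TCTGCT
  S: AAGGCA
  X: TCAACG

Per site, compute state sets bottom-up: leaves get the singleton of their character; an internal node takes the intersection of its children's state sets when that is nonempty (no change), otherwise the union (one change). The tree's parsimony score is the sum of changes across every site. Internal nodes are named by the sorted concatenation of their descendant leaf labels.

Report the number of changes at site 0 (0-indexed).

site 0, node KX: K={G} ∪ X={T} → {G,T} (+1)
site 0, node KSX: KX={G,T} ∪ S={A} → {A,G,T} (+1)
site 0, node KRSX: KSX={A,G,T} ∩ R={T} → {T} (+0)
site 1, node KX: K={G} ∪ X={C} → {C,G} (+1)
site 1, node KSX: KX={C,G} ∪ S={A} → {A,C,G} (+1)
site 1, node KRSX: KSX={A,C,G} ∩ R={C} → {C} (+0)
site 2, node KX: K={A} ∩ X={A} → {A} (+0)
site 2, node KSX: KX={A} ∪ S={G} → {A,G} (+1)
site 2, node KRSX: KSX={A,G} ∪ R={T} → {A,G,T} (+1)
site 3, node KX: K={T} ∪ X={A} → {A,T} (+1)
site 3, node KSX: KX={A,T} ∪ S={G} → {A,G,T} (+1)
site 3, node KRSX: KSX={A,G,T} ∩ R={G} → {G} (+0)
site 4, node KX: K={C} ∩ X={C} → {C} (+0)
site 4, node KSX: KX={C} ∩ S={C} → {C} (+0)
site 4, node KRSX: KSX={C} ∩ R={C} → {C} (+0)
site 5, node KX: K={A} ∪ X={G} → {A,G} (+1)
site 5, node KSX: KX={A,G} ∩ S={A} → {A} (+0)
site 5, node KRSX: KSX={A} ∪ R={T} → {A,T} (+1)
per-site changes: [2, 2, 2, 2, 0, 2]; total = 10

2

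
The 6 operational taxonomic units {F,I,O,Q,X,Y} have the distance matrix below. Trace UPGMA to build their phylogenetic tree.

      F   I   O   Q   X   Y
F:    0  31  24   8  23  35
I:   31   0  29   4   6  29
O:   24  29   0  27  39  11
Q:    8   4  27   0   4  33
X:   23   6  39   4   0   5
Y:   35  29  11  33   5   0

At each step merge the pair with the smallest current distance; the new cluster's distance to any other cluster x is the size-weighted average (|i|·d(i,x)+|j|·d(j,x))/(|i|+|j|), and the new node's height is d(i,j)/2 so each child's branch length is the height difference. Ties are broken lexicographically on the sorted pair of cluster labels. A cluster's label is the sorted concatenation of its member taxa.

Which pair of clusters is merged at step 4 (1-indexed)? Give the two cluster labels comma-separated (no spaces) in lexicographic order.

iteration 1: select I,Q (d=4); attach at lengths (2, 2); label the merged cluster IQ
  updated: d(F,IQ)=39/2, d(IQ,O)=28, d(IQ,X)=5, d(IQ,Y)=31
iteration 2: select IQ,X (d=5); attach at lengths (1/2, 5/2); label the merged cluster IQX
  updated: d(F,IQX)=62/3, d(IQX,O)=95/3, d(IQX,Y)=67/3
iteration 3: select O,Y (d=11); attach at lengths (11/2, 11/2); label the merged cluster OY
  updated: d(F,OY)=59/2, d(IQX,OY)=27
iteration 4: select F,IQX (d=62/3); attach at lengths (31/3, 47/6); label the merged cluster FIQX
  updated: d(FIQX,OY)=221/8
iteration 5: select FIQX,OY (d=221/8); attach at lengths (167/48, 133/16); label the merged cluster FIOQXY
final tree: ((F:31/3,((I:2,Q:2):1/2,X:5/2):47/6):167/48,(O:11/2,Y:11/2):133/16)
total length: 1151/24

F,IQX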